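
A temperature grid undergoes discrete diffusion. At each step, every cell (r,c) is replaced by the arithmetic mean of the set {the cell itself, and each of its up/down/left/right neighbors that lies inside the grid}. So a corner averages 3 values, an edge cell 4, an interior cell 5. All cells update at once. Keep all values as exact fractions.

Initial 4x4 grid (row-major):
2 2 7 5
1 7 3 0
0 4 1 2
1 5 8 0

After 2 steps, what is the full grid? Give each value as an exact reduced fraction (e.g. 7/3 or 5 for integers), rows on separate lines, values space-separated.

After step 1:
  5/3 9/2 17/4 4
  5/2 17/5 18/5 5/2
  3/2 17/5 18/5 3/4
  2 9/2 7/2 10/3
After step 2:
  26/9 829/240 327/80 43/12
  34/15 87/25 347/100 217/80
  47/20 82/25 297/100 611/240
  8/3 67/20 56/15 91/36

Answer: 26/9 829/240 327/80 43/12
34/15 87/25 347/100 217/80
47/20 82/25 297/100 611/240
8/3 67/20 56/15 91/36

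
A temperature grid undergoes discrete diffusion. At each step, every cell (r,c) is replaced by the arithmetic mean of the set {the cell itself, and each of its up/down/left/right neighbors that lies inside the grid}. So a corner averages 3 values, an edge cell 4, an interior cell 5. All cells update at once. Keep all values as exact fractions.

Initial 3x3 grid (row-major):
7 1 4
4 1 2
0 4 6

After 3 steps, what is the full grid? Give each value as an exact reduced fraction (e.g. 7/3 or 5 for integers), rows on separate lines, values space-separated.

Answer: 2263/720 44233/14400 3217/1080
1369/450 5957/2000 43933/14400
6319/2160 43283/14400 557/180

Derivation:
After step 1:
  4 13/4 7/3
  3 12/5 13/4
  8/3 11/4 4
After step 2:
  41/12 719/240 53/18
  181/60 293/100 719/240
  101/36 709/240 10/3
After step 3:
  2263/720 44233/14400 3217/1080
  1369/450 5957/2000 43933/14400
  6319/2160 43283/14400 557/180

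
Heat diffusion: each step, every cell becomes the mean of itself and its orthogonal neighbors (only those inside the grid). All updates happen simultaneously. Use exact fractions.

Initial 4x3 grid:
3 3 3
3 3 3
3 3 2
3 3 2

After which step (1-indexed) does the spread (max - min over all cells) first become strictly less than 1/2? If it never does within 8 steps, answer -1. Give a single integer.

Step 1: max=3, min=7/3, spread=2/3
Step 2: max=3, min=91/36, spread=17/36
  -> spread < 1/2 first at step 2
Step 3: max=3, min=353/135, spread=52/135
Step 4: max=5353/1800, min=347551/129600, spread=7573/25920
Step 5: max=79783/27000, min=21158999/7776000, spread=363701/1555200
Step 6: max=2112587/720000, min=1283826001/466560000, spread=681043/3732480
Step 7: max=567317911/194400000, min=77611462859/27993600000, spread=163292653/1119744000
Step 8: max=16938860837/5832000000, min=4684020115681/1679616000000, spread=1554974443/13436928000

Answer: 2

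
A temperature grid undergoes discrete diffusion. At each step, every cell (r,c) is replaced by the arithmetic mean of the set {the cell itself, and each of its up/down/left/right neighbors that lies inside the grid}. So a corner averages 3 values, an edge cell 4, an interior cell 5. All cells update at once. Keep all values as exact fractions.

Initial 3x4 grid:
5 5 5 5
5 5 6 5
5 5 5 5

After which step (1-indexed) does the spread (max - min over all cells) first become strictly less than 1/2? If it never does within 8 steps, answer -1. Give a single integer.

Step 1: max=21/4, min=5, spread=1/4
  -> spread < 1/2 first at step 1
Step 2: max=523/100, min=5, spread=23/100
Step 3: max=24811/4800, min=2013/400, spread=131/960
Step 4: max=222551/43200, min=36391/7200, spread=841/8640
Step 5: max=88942051/17280000, min=7293373/1440000, spread=56863/691200
Step 6: max=799134341/155520000, min=65789543/12960000, spread=386393/6220800
Step 7: max=319433723131/62208000000, min=26340358813/5184000000, spread=26795339/497664000
Step 8: max=19146215714129/3732480000000, min=1582286149667/311040000000, spread=254051069/5971968000

Answer: 1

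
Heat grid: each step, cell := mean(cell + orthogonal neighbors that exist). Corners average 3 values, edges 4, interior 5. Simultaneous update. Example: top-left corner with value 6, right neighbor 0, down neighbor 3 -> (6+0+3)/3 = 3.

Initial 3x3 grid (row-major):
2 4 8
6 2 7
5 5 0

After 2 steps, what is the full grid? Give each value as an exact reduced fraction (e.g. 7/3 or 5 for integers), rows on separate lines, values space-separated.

Answer: 47/12 287/60 175/36
1073/240 99/25 1163/240
145/36 257/60 15/4

Derivation:
After step 1:
  4 4 19/3
  15/4 24/5 17/4
  16/3 3 4
After step 2:
  47/12 287/60 175/36
  1073/240 99/25 1163/240
  145/36 257/60 15/4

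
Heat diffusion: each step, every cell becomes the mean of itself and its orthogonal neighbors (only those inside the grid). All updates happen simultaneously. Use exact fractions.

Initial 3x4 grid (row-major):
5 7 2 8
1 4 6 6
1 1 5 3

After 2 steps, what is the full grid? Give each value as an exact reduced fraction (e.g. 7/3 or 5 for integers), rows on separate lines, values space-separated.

After step 1:
  13/3 9/2 23/4 16/3
  11/4 19/5 23/5 23/4
  1 11/4 15/4 14/3
After step 2:
  139/36 1103/240 1211/240 101/18
  713/240 92/25 473/100 407/80
  13/6 113/40 473/120 85/18

Answer: 139/36 1103/240 1211/240 101/18
713/240 92/25 473/100 407/80
13/6 113/40 473/120 85/18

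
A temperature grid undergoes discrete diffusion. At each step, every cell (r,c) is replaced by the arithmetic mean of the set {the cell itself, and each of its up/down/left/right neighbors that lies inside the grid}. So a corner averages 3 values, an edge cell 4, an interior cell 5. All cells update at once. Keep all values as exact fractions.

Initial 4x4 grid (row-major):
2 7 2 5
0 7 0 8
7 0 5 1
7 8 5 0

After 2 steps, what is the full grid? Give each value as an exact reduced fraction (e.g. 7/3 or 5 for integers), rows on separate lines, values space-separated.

Answer: 23/6 69/20 87/20 4
133/40 211/50 82/25 41/10
607/120 189/50 4 14/5
95/18 667/120 137/40 10/3

Derivation:
After step 1:
  3 9/2 7/2 5
  4 14/5 22/5 7/2
  7/2 27/5 11/5 7/2
  22/3 5 9/2 2
After step 2:
  23/6 69/20 87/20 4
  133/40 211/50 82/25 41/10
  607/120 189/50 4 14/5
  95/18 667/120 137/40 10/3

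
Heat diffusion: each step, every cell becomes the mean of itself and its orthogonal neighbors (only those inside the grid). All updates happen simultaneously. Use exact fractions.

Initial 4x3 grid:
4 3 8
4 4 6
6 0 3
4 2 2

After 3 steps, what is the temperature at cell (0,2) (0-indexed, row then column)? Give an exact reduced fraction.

Answer: 9979/2160

Derivation:
Step 1: cell (0,2) = 17/3
Step 2: cell (0,2) = 47/9
Step 3: cell (0,2) = 9979/2160
Full grid after step 3:
  8959/2160 65083/14400 9979/2160
  7201/1800 23417/6000 7651/1800
  1021/300 1277/375 5801/1800
  13/4 5081/1800 307/108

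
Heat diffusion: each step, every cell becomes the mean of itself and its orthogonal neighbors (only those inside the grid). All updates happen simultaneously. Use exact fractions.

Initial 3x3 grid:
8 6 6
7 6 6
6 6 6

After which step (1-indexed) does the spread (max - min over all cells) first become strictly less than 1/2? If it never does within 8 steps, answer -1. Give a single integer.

Step 1: max=7, min=6, spread=1
Step 2: max=27/4, min=6, spread=3/4
Step 3: max=4739/720, min=1091/180, spread=25/48
Step 4: max=280553/43200, min=33091/5400, spread=211/576
  -> spread < 1/2 first at step 4
Step 5: max=5558297/864000, min=49409/8000, spread=1777/6912
Step 6: max=994438177/155520000, min=15099493/2430000, spread=14971/82944
Step 7: max=59407070419/9331200000, min=14556171511/2332800000, spread=126121/995328
Step 8: max=1184623302131/186624000000, min=146002719407/23328000000, spread=1062499/11943936

Answer: 4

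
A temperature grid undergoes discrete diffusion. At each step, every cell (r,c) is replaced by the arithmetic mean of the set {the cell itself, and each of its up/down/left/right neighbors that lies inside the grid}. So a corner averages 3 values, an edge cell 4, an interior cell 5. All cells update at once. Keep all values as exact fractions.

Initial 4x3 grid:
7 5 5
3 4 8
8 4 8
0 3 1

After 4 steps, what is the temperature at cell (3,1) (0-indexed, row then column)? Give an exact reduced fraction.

Answer: 444137/108000

Derivation:
Step 1: cell (3,1) = 2
Step 2: cell (3,1) = 113/30
Step 3: cell (3,1) = 6703/1800
Step 4: cell (3,1) = 444137/108000
Full grid after step 4:
  74621/14400 1522877/288000 237913/43200
  348043/72000 205431/40000 187459/36000
  953989/216000 803077/180000 172019/36000
  253417/64800 444137/108000 45607/10800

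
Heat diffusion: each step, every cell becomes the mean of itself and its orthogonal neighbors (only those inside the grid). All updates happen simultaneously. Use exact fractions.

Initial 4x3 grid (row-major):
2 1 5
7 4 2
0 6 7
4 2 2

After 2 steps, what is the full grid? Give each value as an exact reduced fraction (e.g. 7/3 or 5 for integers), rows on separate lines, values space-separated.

Answer: 115/36 13/4 61/18
89/24 371/100 185/48
133/40 99/25 973/240
13/4 389/120 137/36

Derivation:
After step 1:
  10/3 3 8/3
  13/4 4 9/2
  17/4 19/5 17/4
  2 7/2 11/3
After step 2:
  115/36 13/4 61/18
  89/24 371/100 185/48
  133/40 99/25 973/240
  13/4 389/120 137/36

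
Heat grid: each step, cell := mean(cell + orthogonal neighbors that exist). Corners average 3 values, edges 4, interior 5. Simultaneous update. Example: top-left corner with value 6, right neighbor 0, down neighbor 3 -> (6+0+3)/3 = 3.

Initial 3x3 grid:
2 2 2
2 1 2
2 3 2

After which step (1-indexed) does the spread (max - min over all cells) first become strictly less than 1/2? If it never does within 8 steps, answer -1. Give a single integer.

Step 1: max=7/3, min=7/4, spread=7/12
Step 2: max=13/6, min=11/6, spread=1/3
  -> spread < 1/2 first at step 2
Step 3: max=895/432, min=1789/960, spread=1799/8640
Step 4: max=11017/5400, min=2749/1440, spread=2833/21600
Step 5: max=3126679/1555200, min=2217127/1152000, spread=2671151/31104000
Step 6: max=155513437/77760000, min=30213323/15552000, spread=741137/12960000
Step 7: max=11130568111/5598720000, min=24252454829/12441600000, spread=4339268759/111974400000
Step 8: max=277649844179/139968000000, min=109573968607/55987200000, spread=7429845323/279936000000

Answer: 2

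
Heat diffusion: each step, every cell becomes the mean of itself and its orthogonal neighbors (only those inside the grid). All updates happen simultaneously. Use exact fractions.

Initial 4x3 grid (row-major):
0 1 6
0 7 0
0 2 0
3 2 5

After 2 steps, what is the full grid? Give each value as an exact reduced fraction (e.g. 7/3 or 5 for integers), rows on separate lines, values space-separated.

Answer: 67/36 49/24 109/36
4/3 127/50 7/3
103/60 51/25 143/60
71/36 23/10 85/36

Derivation:
After step 1:
  1/3 7/2 7/3
  7/4 2 13/4
  5/4 11/5 7/4
  5/3 3 7/3
After step 2:
  67/36 49/24 109/36
  4/3 127/50 7/3
  103/60 51/25 143/60
  71/36 23/10 85/36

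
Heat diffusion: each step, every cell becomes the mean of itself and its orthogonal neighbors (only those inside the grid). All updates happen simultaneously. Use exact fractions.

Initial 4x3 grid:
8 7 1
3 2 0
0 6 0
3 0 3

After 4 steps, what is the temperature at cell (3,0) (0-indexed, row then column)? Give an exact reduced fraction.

Answer: 50789/21600

Derivation:
Step 1: cell (3,0) = 1
Step 2: cell (3,0) = 7/3
Step 3: cell (3,0) = 1487/720
Step 4: cell (3,0) = 50789/21600
Full grid after step 4:
  10043/2700 1513463/432000 191407/64800
  81601/24000 261101/90000 71723/27000
  186803/72000 149159/60000 4123/2000
  50789/21600 145873/72000 10841/5400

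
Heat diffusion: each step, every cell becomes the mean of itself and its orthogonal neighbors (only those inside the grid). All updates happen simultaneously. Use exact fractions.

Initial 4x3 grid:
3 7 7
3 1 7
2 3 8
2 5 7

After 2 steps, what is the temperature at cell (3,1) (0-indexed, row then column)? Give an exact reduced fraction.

Answer: 1063/240

Derivation:
Step 1: cell (3,1) = 17/4
Step 2: cell (3,1) = 1063/240
Full grid after step 2:
  133/36 601/120 23/4
  797/240 41/10 29/5
  231/80 21/5 337/60
  13/4 1063/240 103/18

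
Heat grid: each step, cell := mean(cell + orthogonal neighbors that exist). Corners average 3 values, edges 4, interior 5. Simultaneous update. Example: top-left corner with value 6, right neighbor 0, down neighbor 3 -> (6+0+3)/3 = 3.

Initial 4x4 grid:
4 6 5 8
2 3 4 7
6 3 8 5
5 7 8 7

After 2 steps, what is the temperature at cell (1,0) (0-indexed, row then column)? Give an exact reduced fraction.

Answer: 307/80

Derivation:
Step 1: cell (1,0) = 15/4
Step 2: cell (1,0) = 307/80
Full grid after step 2:
  49/12 357/80 1339/240 221/36
  307/80 453/100 527/100 1489/240
  383/80 487/100 613/100 1501/240
  21/4 493/80 1531/240 251/36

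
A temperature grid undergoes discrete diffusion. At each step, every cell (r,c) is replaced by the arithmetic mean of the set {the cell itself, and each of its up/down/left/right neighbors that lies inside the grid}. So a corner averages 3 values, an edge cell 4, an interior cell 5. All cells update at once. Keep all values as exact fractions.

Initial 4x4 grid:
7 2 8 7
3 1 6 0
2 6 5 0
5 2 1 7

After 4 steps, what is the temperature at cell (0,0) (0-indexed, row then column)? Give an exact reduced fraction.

Answer: 42953/10800

Derivation:
Step 1: cell (0,0) = 4
Step 2: cell (0,0) = 47/12
Step 3: cell (0,0) = 1451/360
Step 4: cell (0,0) = 42953/10800
Full grid after step 4:
  42953/10800 299743/72000 308311/72000 46217/10800
  272623/72000 115703/30000 118879/30000 282911/72000
  5651/1600 107567/30000 319589/90000 758869/216000
  1387/400 49379/14400 731509/216000 107579/32400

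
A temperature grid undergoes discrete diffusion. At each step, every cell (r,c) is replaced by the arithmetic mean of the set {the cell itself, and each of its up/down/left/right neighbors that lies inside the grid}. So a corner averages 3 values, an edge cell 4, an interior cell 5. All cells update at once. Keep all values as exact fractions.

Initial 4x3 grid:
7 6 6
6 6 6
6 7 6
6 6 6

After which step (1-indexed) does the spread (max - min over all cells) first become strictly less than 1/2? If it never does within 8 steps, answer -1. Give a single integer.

Answer: 1

Derivation:
Step 1: max=19/3, min=6, spread=1/3
  -> spread < 1/2 first at step 1
Step 2: max=113/18, min=73/12, spread=7/36
Step 3: max=13487/2160, min=14693/2400, spread=2633/21600
Step 4: max=671479/108000, min=442261/72000, spread=647/8640
Step 5: max=48270617/7776000, min=15938539/2592000, spread=455/7776
Step 6: max=2890984603/466560000, min=957459101/155520000, spread=186073/4665600
Step 7: max=173322437177/27993600000, min=57468618559/9331200000, spread=1833163/55987200
Step 8: max=10391071033243/1679616000000, min=3450222609581/559872000000, spread=80806409/3359232000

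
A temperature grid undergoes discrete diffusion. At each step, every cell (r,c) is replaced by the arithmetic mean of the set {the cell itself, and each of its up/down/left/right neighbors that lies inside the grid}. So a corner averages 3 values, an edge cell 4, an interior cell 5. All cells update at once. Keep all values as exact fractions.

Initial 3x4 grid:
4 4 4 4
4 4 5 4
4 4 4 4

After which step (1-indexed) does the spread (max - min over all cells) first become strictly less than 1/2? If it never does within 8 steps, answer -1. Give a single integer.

Answer: 1

Derivation:
Step 1: max=17/4, min=4, spread=1/4
  -> spread < 1/2 first at step 1
Step 2: max=423/100, min=4, spread=23/100
Step 3: max=20011/4800, min=1613/400, spread=131/960
Step 4: max=179351/43200, min=29191/7200, spread=841/8640
Step 5: max=71662051/17280000, min=5853373/1440000, spread=56863/691200
Step 6: max=643614341/155520000, min=52829543/12960000, spread=386393/6220800
Step 7: max=257225723131/62208000000, min=21156358813/5184000000, spread=26795339/497664000
Step 8: max=15413735714129/3732480000000, min=1271246149667/311040000000, spread=254051069/5971968000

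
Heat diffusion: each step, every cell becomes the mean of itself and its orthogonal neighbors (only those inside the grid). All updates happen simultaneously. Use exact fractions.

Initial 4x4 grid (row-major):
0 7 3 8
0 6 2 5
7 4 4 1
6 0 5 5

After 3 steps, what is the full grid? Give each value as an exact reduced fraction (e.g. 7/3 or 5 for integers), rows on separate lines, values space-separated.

Answer: 3739/1080 1387/360 1543/360 1963/432
2603/720 11329/3000 24521/6000 6013/1440
13831/3600 23249/6000 2813/750 27529/7200
8687/2160 27767/7200 26719/7200 487/135

Derivation:
After step 1:
  7/3 4 5 16/3
  13/4 19/5 4 4
  17/4 21/5 16/5 15/4
  13/3 15/4 7/2 11/3
After step 2:
  115/36 227/60 55/12 43/9
  409/120 77/20 4 205/48
  481/120 96/25 373/100 877/240
  37/9 947/240 847/240 131/36
After step 3:
  3739/1080 1387/360 1543/360 1963/432
  2603/720 11329/3000 24521/6000 6013/1440
  13831/3600 23249/6000 2813/750 27529/7200
  8687/2160 27767/7200 26719/7200 487/135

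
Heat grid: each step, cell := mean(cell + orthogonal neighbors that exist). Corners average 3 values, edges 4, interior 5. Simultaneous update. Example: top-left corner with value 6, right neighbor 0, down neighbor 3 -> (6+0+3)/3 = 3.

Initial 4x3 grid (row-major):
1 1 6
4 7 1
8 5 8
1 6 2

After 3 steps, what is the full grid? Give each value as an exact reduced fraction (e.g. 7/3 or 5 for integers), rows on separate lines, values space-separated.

After step 1:
  2 15/4 8/3
  5 18/5 11/2
  9/2 34/5 4
  5 7/2 16/3
After step 2:
  43/12 721/240 143/36
  151/40 493/100 473/120
  213/40 112/25 649/120
  13/3 619/120 77/18
After step 3:
  829/240 55763/14400 7861/2160
  1321/300 24157/6000 16427/3600
  2687/600 15181/3000 16297/3600
  889/180 32849/7200 668/135

Answer: 829/240 55763/14400 7861/2160
1321/300 24157/6000 16427/3600
2687/600 15181/3000 16297/3600
889/180 32849/7200 668/135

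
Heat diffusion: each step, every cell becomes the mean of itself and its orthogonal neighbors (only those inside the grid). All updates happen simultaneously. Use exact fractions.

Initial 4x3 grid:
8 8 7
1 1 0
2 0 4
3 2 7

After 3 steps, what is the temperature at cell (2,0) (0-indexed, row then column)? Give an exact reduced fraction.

Step 1: cell (2,0) = 3/2
Step 2: cell (2,0) = 259/120
Step 3: cell (2,0) = 8719/3600
Full grid after step 3:
  907/216 3911/900 601/144
  2981/900 19519/6000 2797/800
  8719/3600 16039/6000 21113/7200
  2629/1080 2411/900 6623/2160

Answer: 8719/3600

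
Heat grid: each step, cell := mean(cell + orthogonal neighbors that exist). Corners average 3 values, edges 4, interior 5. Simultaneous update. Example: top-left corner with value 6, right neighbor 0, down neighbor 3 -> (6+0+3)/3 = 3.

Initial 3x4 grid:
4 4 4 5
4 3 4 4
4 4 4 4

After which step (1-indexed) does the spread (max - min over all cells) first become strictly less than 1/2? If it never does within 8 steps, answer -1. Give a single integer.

Answer: 3

Derivation:
Step 1: max=13/3, min=15/4, spread=7/12
Step 2: max=77/18, min=377/100, spread=457/900
Step 3: max=8933/2160, min=18389/4800, spread=13159/43200
  -> spread < 1/2 first at step 3
Step 4: max=532447/129600, min=166249/43200, spread=337/1296
Step 5: max=31580873/7776000, min=66881309/17280000, spread=29685679/155520000
Step 6: max=1886617507/466560000, min=603350419/155520000, spread=61253/373248
Step 7: max=112623453713/27993600000, min=36343460321/9331200000, spread=14372291/111974400
Step 8: max=6737770795267/1679616000000, min=2185726456339/559872000000, spread=144473141/1343692800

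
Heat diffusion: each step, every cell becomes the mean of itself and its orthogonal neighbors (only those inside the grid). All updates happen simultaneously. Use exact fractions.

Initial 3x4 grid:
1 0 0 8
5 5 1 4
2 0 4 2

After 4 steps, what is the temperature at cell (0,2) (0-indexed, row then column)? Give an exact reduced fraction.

Step 1: cell (0,2) = 9/4
Step 2: cell (0,2) = 211/80
Step 3: cell (0,2) = 1261/480
Step 4: cell (0,2) = 39173/14400
Full grid after step 4:
  20347/8640 34369/14400 39173/14400 1699/576
  413143/172800 179963/72000 193193/72000 518821/172800
  65111/25920 26983/10800 1846/675 15037/5184

Answer: 39173/14400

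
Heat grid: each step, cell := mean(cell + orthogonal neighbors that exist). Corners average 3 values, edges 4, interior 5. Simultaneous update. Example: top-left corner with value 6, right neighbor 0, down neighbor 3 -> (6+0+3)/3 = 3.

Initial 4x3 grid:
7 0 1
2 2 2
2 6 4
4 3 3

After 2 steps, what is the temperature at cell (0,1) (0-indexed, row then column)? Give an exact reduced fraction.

Step 1: cell (0,1) = 5/2
Step 2: cell (0,1) = 89/40
Full grid after step 2:
  35/12 89/40 23/12
  243/80 69/25 47/20
  263/80 341/100 191/60
  7/2 103/30 133/36

Answer: 89/40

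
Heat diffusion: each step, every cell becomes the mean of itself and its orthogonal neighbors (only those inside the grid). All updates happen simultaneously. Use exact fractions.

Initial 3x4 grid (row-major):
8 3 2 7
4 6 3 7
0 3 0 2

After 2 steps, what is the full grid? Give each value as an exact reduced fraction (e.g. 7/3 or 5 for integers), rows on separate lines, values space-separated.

After step 1:
  5 19/4 15/4 16/3
  9/2 19/5 18/5 19/4
  7/3 9/4 2 3
After step 2:
  19/4 173/40 523/120 83/18
  469/120 189/50 179/50 1001/240
  109/36 623/240 217/80 13/4

Answer: 19/4 173/40 523/120 83/18
469/120 189/50 179/50 1001/240
109/36 623/240 217/80 13/4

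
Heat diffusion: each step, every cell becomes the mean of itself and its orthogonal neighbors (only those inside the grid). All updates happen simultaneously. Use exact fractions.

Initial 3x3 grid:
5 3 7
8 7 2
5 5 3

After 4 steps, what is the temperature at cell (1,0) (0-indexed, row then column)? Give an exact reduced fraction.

Answer: 926287/172800

Derivation:
Step 1: cell (1,0) = 25/4
Step 2: cell (1,0) = 271/48
Step 3: cell (1,0) = 16121/2880
Step 4: cell (1,0) = 926287/172800
Full grid after step 4:
  140021/25920 437831/86400 41777/8640
  926287/172800 183647/36000 813037/172800
  46277/8640 107789/21600 122861/25920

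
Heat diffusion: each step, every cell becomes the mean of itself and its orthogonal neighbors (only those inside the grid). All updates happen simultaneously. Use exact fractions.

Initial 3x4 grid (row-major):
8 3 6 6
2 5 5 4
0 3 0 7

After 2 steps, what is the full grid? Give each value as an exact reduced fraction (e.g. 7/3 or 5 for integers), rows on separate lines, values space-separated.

After step 1:
  13/3 11/2 5 16/3
  15/4 18/5 4 11/2
  5/3 2 15/4 11/3
After step 2:
  163/36 553/120 119/24 95/18
  267/80 377/100 437/100 37/8
  89/36 661/240 161/48 155/36

Answer: 163/36 553/120 119/24 95/18
267/80 377/100 437/100 37/8
89/36 661/240 161/48 155/36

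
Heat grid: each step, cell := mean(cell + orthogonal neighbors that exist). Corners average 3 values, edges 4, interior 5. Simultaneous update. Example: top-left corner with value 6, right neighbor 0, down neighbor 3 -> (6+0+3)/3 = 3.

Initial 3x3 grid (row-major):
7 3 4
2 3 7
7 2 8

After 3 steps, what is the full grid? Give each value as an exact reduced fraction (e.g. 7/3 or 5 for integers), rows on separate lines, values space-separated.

After step 1:
  4 17/4 14/3
  19/4 17/5 11/2
  11/3 5 17/3
After step 2:
  13/3 979/240 173/36
  949/240 229/50 577/120
  161/36 133/30 97/18
After step 3:
  371/90 64073/14400 9859/2160
  62423/14400 4371/1000 35249/7200
  9259/2160 16987/3600 5267/1080

Answer: 371/90 64073/14400 9859/2160
62423/14400 4371/1000 35249/7200
9259/2160 16987/3600 5267/1080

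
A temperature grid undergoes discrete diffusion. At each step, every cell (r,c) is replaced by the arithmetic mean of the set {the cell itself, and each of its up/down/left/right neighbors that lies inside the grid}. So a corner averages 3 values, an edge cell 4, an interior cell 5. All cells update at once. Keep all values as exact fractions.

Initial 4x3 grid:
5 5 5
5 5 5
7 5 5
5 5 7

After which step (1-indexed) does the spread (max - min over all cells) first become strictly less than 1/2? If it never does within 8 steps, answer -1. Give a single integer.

Step 1: max=17/3, min=5, spread=2/3
Step 2: max=667/120, min=5, spread=67/120
Step 3: max=5987/1080, min=121/24, spread=271/540
Step 4: max=355999/64800, min=6121/1200, spread=5093/12960
  -> spread < 1/2 first at step 4
Step 5: max=21251501/3888000, min=554611/108000, spread=257101/777600
Step 6: max=1268053999/233280000, min=16747967/3240000, spread=497603/1866240
Step 7: max=75778037141/13996800000, min=168246113/32400000, spread=123828653/559872000
Step 8: max=4530181884319/839808000000, min=15202295413/2916000000, spread=1215366443/6718464000

Answer: 4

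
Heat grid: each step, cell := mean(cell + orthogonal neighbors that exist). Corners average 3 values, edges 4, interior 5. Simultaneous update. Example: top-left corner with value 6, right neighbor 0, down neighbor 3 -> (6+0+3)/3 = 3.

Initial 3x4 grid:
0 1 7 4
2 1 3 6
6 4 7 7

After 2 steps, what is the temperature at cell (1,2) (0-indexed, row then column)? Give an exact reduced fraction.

Answer: 21/5

Derivation:
Step 1: cell (1,2) = 24/5
Step 2: cell (1,2) = 21/5
Full grid after step 2:
  11/6 23/10 247/60 173/36
  189/80 16/5 21/5 83/15
  43/12 319/80 1273/240 203/36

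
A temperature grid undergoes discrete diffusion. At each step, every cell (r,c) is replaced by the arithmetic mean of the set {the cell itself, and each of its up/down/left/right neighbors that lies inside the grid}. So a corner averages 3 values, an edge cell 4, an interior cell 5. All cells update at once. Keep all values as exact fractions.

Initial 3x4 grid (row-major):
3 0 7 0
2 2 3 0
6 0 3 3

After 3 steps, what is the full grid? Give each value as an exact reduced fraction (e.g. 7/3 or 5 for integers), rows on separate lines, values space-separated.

After step 1:
  5/3 3 5/2 7/3
  13/4 7/5 3 3/2
  8/3 11/4 9/4 2
After step 2:
  95/36 257/120 65/24 19/9
  539/240 67/25 213/100 53/24
  26/9 34/15 5/2 23/12
After step 3:
  5059/2160 572/225 4091/1800 253/108
  37633/14400 13757/6000 917/375 15059/7200
  5329/2160 4651/1800 661/300 53/24

Answer: 5059/2160 572/225 4091/1800 253/108
37633/14400 13757/6000 917/375 15059/7200
5329/2160 4651/1800 661/300 53/24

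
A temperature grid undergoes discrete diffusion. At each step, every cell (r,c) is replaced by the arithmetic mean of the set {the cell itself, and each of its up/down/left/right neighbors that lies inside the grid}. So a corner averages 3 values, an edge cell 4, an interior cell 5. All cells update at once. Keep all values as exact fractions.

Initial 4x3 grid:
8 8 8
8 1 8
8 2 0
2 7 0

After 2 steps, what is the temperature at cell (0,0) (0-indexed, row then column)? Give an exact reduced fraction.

Step 1: cell (0,0) = 8
Step 2: cell (0,0) = 41/6
Full grid after step 2:
  41/6 553/80 37/6
  493/80 103/20 403/80
  1231/240 77/20 761/240
  161/36 287/80 91/36

Answer: 41/6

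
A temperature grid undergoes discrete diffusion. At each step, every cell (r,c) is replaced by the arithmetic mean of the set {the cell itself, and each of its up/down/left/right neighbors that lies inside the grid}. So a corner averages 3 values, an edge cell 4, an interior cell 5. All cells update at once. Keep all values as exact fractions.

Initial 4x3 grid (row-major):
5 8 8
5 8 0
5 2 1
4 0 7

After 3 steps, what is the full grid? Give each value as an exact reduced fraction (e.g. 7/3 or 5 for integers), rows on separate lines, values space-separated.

After step 1:
  6 29/4 16/3
  23/4 23/5 17/4
  4 16/5 5/2
  3 13/4 8/3
After step 2:
  19/3 1391/240 101/18
  407/80 501/100 1001/240
  319/80 351/100 757/240
  41/12 727/240 101/36
After step 3:
  1033/180 81901/14400 701/135
  12251/2400 28289/6000 32303/7200
  9601/2400 22429/6000 24553/7200
  313/90 45941/14400 809/270

Answer: 1033/180 81901/14400 701/135
12251/2400 28289/6000 32303/7200
9601/2400 22429/6000 24553/7200
313/90 45941/14400 809/270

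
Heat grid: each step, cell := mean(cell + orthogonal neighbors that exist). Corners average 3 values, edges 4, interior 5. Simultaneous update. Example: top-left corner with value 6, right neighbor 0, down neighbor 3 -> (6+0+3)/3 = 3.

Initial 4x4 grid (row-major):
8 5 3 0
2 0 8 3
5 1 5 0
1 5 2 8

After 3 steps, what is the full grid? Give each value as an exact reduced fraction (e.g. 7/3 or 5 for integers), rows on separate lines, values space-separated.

After step 1:
  5 4 4 2
  15/4 16/5 19/5 11/4
  9/4 16/5 16/5 4
  11/3 9/4 5 10/3
After step 2:
  17/4 81/20 69/20 35/12
  71/20 359/100 339/100 251/80
  193/60 141/50 96/25 797/240
  49/18 847/240 827/240 37/9
After step 3:
  79/20 767/200 2071/600 2281/720
  2191/600 87/25 6963/2000 2553/800
  5539/1800 4079/1200 1009/300 25937/7200
  6817/2160 22531/7200 26867/7200 979/270

Answer: 79/20 767/200 2071/600 2281/720
2191/600 87/25 6963/2000 2553/800
5539/1800 4079/1200 1009/300 25937/7200
6817/2160 22531/7200 26867/7200 979/270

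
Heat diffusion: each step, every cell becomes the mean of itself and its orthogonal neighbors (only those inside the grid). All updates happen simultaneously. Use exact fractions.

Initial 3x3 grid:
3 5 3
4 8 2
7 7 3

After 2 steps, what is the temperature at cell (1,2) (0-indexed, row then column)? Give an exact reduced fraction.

Step 1: cell (1,2) = 4
Step 2: cell (1,2) = 62/15
Full grid after step 2:
  19/4 1037/240 145/36
  207/40 257/50 62/15
  71/12 429/80 19/4

Answer: 62/15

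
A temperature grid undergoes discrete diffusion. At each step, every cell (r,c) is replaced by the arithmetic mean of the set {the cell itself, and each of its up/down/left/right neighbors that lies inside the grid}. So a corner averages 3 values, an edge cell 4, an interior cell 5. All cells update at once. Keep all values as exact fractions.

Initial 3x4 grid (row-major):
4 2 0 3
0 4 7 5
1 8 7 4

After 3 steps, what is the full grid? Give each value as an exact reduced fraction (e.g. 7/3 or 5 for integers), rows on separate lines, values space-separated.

After step 1:
  2 5/2 3 8/3
  9/4 21/5 23/5 19/4
  3 5 13/2 16/3
After step 2:
  9/4 117/40 383/120 125/36
  229/80 371/100 461/100 347/80
  41/12 187/40 643/120 199/36
After step 3:
  643/240 3623/1200 12779/3600 7921/2160
  14687/4800 7513/2000 8483/2000 7179/1600
  2629/720 429/100 9077/1800 10961/2160

Answer: 643/240 3623/1200 12779/3600 7921/2160
14687/4800 7513/2000 8483/2000 7179/1600
2629/720 429/100 9077/1800 10961/2160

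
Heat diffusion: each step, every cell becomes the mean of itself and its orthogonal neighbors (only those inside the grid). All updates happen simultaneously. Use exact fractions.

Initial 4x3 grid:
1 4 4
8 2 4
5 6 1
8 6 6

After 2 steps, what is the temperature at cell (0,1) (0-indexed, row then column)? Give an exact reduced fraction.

Answer: 953/240

Derivation:
Step 1: cell (0,1) = 11/4
Step 2: cell (0,1) = 953/240
Full grid after step 2:
  133/36 953/240 19/6
  1193/240 183/50 79/20
  253/48 263/50 23/6
  235/36 127/24 181/36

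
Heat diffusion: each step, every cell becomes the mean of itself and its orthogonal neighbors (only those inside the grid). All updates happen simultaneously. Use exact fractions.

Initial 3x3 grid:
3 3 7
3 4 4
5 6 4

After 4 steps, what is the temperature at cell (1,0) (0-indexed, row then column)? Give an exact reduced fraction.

Step 1: cell (1,0) = 15/4
Step 2: cell (1,0) = 185/48
Step 3: cell (1,0) = 11671/2880
Step 4: cell (1,0) = 707417/172800
Full grid after step 4:
  1081/270 714767/172800 7021/1620
  707417/172800 51409/12000 764617/172800
  55253/12960 758617/172800 58733/12960

Answer: 707417/172800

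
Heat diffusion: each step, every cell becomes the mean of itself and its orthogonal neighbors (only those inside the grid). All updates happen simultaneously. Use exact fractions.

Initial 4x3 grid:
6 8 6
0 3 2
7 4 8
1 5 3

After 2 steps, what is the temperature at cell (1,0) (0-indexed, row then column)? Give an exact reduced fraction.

Step 1: cell (1,0) = 4
Step 2: cell (1,0) = 113/30
Full grid after step 2:
  173/36 383/80 95/18
  113/30 233/50 133/30
  251/60 193/50 74/15
  127/36 1099/240 77/18

Answer: 113/30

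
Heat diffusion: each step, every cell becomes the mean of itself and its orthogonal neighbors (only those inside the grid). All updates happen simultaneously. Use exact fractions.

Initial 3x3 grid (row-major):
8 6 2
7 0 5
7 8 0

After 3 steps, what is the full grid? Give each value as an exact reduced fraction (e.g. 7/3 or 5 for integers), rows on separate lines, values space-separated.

After step 1:
  7 4 13/3
  11/2 26/5 7/4
  22/3 15/4 13/3
After step 2:
  11/2 77/15 121/36
  751/120 101/25 937/240
  199/36 1237/240 59/18
After step 3:
  2027/360 16231/3600 8927/2160
  38387/7200 2449/500 52499/14400
  12197/2160 64799/14400 4441/1080

Answer: 2027/360 16231/3600 8927/2160
38387/7200 2449/500 52499/14400
12197/2160 64799/14400 4441/1080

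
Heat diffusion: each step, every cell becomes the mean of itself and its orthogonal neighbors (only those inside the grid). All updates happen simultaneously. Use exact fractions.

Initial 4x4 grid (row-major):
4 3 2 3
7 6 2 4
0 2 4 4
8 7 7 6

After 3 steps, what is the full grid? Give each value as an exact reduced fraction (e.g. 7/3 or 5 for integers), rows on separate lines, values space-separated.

Answer: 1763/432 27079/7200 7973/2400 583/180
15047/3600 23641/6000 369/100 8543/2400
1807/400 4423/1000 26173/6000 31717/7200
1753/360 1001/200 9133/1800 10843/2160

Derivation:
After step 1:
  14/3 15/4 5/2 3
  17/4 4 18/5 13/4
  17/4 19/5 19/5 9/2
  5 6 6 17/3
After step 2:
  38/9 179/48 257/80 35/12
  103/24 97/25 343/100 287/80
  173/40 437/100 217/50 1033/240
  61/12 26/5 161/30 97/18
After step 3:
  1763/432 27079/7200 7973/2400 583/180
  15047/3600 23641/6000 369/100 8543/2400
  1807/400 4423/1000 26173/6000 31717/7200
  1753/360 1001/200 9133/1800 10843/2160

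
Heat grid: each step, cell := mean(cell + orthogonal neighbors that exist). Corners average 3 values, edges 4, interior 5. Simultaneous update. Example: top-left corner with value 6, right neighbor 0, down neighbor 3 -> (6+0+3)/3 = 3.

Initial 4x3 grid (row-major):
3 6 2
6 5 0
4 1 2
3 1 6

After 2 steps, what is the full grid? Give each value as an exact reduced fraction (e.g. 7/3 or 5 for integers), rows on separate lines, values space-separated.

Answer: 9/2 229/60 107/36
83/20 339/100 323/120
199/60 147/50 101/40
107/36 661/240 8/3

Derivation:
After step 1:
  5 4 8/3
  9/2 18/5 9/4
  7/2 13/5 9/4
  8/3 11/4 3
After step 2:
  9/2 229/60 107/36
  83/20 339/100 323/120
  199/60 147/50 101/40
  107/36 661/240 8/3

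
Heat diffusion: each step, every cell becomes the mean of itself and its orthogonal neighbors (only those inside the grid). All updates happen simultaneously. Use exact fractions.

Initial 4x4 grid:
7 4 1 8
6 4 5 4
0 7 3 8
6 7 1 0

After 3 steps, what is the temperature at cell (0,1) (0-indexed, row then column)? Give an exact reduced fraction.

Step 1: cell (0,1) = 4
Step 2: cell (0,1) = 581/120
Step 3: cell (0,1) = 7987/1800
Full grid after step 3:
  5201/1080 7987/1800 8441/1800 4867/1080
  16379/3600 14213/3000 12787/3000 16867/3600
  17071/3600 1601/375 437/100 1583/400
  2393/540 15931/3600 1503/400 347/90

Answer: 7987/1800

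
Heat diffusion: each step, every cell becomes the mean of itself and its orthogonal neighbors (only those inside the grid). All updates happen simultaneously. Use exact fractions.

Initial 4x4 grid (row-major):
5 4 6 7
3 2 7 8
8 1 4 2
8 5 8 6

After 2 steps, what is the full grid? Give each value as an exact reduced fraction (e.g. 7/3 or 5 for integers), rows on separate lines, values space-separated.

Answer: 17/4 353/80 453/80 19/3
169/40 431/100 126/25 117/20
41/8 223/50 491/100 311/60
35/6 89/16 1259/240 193/36

Derivation:
After step 1:
  4 17/4 6 7
  9/2 17/5 27/5 6
  5 4 22/5 5
  7 11/2 23/4 16/3
After step 2:
  17/4 353/80 453/80 19/3
  169/40 431/100 126/25 117/20
  41/8 223/50 491/100 311/60
  35/6 89/16 1259/240 193/36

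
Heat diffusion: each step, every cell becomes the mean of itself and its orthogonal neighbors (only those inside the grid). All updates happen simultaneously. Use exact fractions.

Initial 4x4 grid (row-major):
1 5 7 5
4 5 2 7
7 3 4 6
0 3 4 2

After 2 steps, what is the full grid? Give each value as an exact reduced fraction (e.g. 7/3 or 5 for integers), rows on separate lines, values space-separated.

Answer: 145/36 983/240 247/48 193/36
893/240 439/100 447/100 253/48
929/240 18/5 106/25 351/80
28/9 809/240 271/80 4

Derivation:
After step 1:
  10/3 9/2 19/4 19/3
  17/4 19/5 5 5
  7/2 22/5 19/5 19/4
  10/3 5/2 13/4 4
After step 2:
  145/36 983/240 247/48 193/36
  893/240 439/100 447/100 253/48
  929/240 18/5 106/25 351/80
  28/9 809/240 271/80 4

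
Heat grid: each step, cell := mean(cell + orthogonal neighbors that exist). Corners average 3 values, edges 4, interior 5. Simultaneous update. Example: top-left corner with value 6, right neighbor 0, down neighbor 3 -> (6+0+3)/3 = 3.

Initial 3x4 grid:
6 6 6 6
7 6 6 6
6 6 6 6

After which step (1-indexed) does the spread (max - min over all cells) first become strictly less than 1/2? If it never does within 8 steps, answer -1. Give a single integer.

Step 1: max=19/3, min=6, spread=1/3
  -> spread < 1/2 first at step 1
Step 2: max=1507/240, min=6, spread=67/240
Step 3: max=13397/2160, min=6, spread=437/2160
Step 4: max=5341531/864000, min=6009/1000, spread=29951/172800
Step 5: max=47871821/7776000, min=20329/3375, spread=206761/1555200
Step 6: max=19118595571/3110400000, min=32565671/5400000, spread=14430763/124416000
Step 7: max=1144851741689/186624000000, min=2609652727/432000000, spread=139854109/1492992000
Step 8: max=68607111890251/11197440000000, min=235131228977/38880000000, spread=7114543559/89579520000

Answer: 1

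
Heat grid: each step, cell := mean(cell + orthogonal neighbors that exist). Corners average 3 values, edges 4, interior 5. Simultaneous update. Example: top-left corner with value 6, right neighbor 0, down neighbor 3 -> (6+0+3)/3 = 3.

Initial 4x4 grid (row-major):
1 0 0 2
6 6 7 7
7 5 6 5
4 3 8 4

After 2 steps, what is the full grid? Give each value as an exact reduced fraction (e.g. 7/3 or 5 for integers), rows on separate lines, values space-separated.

Answer: 109/36 167/60 61/20 7/2
529/120 443/100 237/50 379/80
617/120 269/50 551/100 1357/240
91/18 1219/240 1327/240 197/36

Derivation:
After step 1:
  7/3 7/4 9/4 3
  5 24/5 26/5 21/4
  11/2 27/5 31/5 11/2
  14/3 5 21/4 17/3
After step 2:
  109/36 167/60 61/20 7/2
  529/120 443/100 237/50 379/80
  617/120 269/50 551/100 1357/240
  91/18 1219/240 1327/240 197/36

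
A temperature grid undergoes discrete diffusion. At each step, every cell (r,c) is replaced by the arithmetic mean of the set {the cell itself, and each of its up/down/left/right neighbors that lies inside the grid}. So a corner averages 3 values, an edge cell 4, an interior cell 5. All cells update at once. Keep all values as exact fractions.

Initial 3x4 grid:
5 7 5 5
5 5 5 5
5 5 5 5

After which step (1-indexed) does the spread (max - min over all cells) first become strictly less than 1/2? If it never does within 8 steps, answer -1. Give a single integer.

Step 1: max=17/3, min=5, spread=2/3
Step 2: max=331/60, min=5, spread=31/60
Step 3: max=2911/540, min=5, spread=211/540
  -> spread < 1/2 first at step 3
Step 4: max=286897/54000, min=4547/900, spread=14077/54000
Step 5: max=2570407/486000, min=273683/54000, spread=5363/24300
Step 6: max=76640809/14580000, min=152869/30000, spread=93859/583200
Step 7: max=4584274481/874800000, min=248336467/48600000, spread=4568723/34992000
Step 8: max=274220435629/52488000000, min=7471618889/1458000000, spread=8387449/83980800

Answer: 3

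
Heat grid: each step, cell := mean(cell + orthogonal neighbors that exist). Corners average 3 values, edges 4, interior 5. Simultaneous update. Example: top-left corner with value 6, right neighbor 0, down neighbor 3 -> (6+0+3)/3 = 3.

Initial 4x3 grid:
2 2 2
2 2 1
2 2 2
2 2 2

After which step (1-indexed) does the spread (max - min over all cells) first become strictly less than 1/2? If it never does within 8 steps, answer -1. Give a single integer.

Answer: 1

Derivation:
Step 1: max=2, min=5/3, spread=1/3
  -> spread < 1/2 first at step 1
Step 2: max=2, min=209/120, spread=31/120
Step 3: max=2, min=1949/1080, spread=211/1080
Step 4: max=3553/1800, min=199103/108000, spread=14077/108000
Step 5: max=212317/108000, min=1803593/972000, spread=5363/48600
Step 6: max=117131/60000, min=54579191/29160000, spread=93859/1166400
Step 7: max=189063533/97200000, min=3288925519/1749600000, spread=4568723/69984000
Step 8: max=5650381111/2916000000, min=198171564371/104976000000, spread=8387449/167961600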